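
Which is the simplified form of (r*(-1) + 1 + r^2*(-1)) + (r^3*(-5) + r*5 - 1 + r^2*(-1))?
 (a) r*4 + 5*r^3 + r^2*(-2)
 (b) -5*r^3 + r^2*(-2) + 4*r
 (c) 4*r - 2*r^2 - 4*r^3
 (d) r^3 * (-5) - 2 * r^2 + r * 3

Adding the polynomials and combining like terms:
(r*(-1) + 1 + r^2*(-1)) + (r^3*(-5) + r*5 - 1 + r^2*(-1))
= -5*r^3 + r^2*(-2) + 4*r
b) -5*r^3 + r^2*(-2) + 4*r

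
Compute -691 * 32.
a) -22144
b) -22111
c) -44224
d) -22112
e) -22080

-691 * 32 = -22112
d) -22112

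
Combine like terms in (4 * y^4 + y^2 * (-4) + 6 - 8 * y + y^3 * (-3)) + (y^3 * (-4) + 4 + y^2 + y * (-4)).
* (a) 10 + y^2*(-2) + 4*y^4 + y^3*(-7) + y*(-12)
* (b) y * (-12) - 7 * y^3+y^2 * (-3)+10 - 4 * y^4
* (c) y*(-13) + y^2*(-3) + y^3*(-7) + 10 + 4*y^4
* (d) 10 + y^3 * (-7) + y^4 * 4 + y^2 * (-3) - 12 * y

Adding the polynomials and combining like terms:
(4*y^4 + y^2*(-4) + 6 - 8*y + y^3*(-3)) + (y^3*(-4) + 4 + y^2 + y*(-4))
= 10 + y^3 * (-7) + y^4 * 4 + y^2 * (-3) - 12 * y
d) 10 + y^3 * (-7) + y^4 * 4 + y^2 * (-3) - 12 * y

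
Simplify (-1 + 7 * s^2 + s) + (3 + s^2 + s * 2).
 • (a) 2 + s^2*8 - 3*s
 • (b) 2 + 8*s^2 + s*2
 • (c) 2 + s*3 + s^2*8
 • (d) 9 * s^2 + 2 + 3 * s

Adding the polynomials and combining like terms:
(-1 + 7*s^2 + s) + (3 + s^2 + s*2)
= 2 + s*3 + s^2*8
c) 2 + s*3 + s^2*8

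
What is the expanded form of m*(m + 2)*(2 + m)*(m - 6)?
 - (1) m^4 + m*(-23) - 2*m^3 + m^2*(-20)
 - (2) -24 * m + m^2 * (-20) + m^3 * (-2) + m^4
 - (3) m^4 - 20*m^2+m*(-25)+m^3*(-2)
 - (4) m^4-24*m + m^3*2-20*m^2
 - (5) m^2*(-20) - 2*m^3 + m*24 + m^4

Expanding m*(m + 2)*(2 + m)*(m - 6):
= -24 * m + m^2 * (-20) + m^3 * (-2) + m^4
2) -24 * m + m^2 * (-20) + m^3 * (-2) + m^4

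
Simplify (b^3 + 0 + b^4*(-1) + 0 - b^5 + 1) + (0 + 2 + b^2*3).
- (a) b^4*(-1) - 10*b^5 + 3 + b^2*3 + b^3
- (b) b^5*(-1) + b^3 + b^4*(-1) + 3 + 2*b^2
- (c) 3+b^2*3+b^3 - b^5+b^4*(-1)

Adding the polynomials and combining like terms:
(b^3 + 0 + b^4*(-1) + 0 - b^5 + 1) + (0 + 2 + b^2*3)
= 3+b^2*3+b^3 - b^5+b^4*(-1)
c) 3+b^2*3+b^3 - b^5+b^4*(-1)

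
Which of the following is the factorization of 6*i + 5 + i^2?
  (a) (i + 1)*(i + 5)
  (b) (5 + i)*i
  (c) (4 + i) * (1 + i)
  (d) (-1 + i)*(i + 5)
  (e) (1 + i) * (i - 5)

We need to factor 6*i + 5 + i^2.
The factored form is (i + 1)*(i + 5).
a) (i + 1)*(i + 5)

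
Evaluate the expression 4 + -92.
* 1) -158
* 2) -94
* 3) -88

4 + -92 = -88
3) -88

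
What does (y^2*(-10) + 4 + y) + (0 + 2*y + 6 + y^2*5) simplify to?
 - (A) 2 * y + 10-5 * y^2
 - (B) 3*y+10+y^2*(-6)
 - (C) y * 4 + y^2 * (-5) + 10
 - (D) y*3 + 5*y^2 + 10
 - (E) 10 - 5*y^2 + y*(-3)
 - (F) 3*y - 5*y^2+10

Adding the polynomials and combining like terms:
(y^2*(-10) + 4 + y) + (0 + 2*y + 6 + y^2*5)
= 3*y - 5*y^2+10
F) 3*y - 5*y^2+10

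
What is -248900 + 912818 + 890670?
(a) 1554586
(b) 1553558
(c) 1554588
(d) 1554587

First: -248900 + 912818 = 663918
Then: 663918 + 890670 = 1554588
c) 1554588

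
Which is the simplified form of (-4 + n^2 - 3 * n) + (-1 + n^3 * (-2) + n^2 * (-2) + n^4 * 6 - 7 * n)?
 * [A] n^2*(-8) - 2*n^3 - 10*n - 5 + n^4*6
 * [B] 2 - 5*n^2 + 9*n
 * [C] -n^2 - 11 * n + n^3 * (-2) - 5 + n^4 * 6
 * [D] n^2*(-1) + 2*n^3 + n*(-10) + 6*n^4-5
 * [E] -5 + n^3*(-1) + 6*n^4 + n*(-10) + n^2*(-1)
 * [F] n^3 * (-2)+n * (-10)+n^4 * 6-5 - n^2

Adding the polynomials and combining like terms:
(-4 + n^2 - 3*n) + (-1 + n^3*(-2) + n^2*(-2) + n^4*6 - 7*n)
= n^3 * (-2)+n * (-10)+n^4 * 6-5 - n^2
F) n^3 * (-2)+n * (-10)+n^4 * 6-5 - n^2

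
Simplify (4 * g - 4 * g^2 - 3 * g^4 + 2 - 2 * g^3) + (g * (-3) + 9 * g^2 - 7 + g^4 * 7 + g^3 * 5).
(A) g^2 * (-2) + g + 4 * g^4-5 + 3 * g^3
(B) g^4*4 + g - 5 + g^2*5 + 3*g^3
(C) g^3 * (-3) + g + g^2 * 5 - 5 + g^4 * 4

Adding the polynomials and combining like terms:
(4*g - 4*g^2 - 3*g^4 + 2 - 2*g^3) + (g*(-3) + 9*g^2 - 7 + g^4*7 + g^3*5)
= g^4*4 + g - 5 + g^2*5 + 3*g^3
B) g^4*4 + g - 5 + g^2*5 + 3*g^3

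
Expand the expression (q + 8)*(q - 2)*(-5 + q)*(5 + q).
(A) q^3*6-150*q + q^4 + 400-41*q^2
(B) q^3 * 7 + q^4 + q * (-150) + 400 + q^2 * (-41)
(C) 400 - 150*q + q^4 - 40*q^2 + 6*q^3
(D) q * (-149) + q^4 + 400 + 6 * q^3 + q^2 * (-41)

Expanding (q + 8)*(q - 2)*(-5 + q)*(5 + q):
= q^3*6-150*q + q^4 + 400-41*q^2
A) q^3*6-150*q + q^4 + 400-41*q^2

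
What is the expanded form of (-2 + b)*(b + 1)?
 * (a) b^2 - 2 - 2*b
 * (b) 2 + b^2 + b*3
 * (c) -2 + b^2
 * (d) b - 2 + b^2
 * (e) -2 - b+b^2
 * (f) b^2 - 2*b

Expanding (-2 + b)*(b + 1):
= -2 - b+b^2
e) -2 - b+b^2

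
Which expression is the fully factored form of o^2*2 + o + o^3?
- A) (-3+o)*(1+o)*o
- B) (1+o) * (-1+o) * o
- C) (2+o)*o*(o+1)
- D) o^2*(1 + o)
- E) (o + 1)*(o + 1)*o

We need to factor o^2*2 + o + o^3.
The factored form is (o + 1)*(o + 1)*o.
E) (o + 1)*(o + 1)*o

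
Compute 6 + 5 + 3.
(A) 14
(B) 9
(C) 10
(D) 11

First: 6 + 5 = 11
Then: 11 + 3 = 14
A) 14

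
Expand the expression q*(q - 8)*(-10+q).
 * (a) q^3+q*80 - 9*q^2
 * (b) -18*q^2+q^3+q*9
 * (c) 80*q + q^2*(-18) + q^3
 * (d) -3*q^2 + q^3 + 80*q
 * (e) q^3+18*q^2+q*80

Expanding q*(q - 8)*(-10+q):
= 80*q + q^2*(-18) + q^3
c) 80*q + q^2*(-18) + q^3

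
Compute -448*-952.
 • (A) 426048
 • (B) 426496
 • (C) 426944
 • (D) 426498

-448 * -952 = 426496
B) 426496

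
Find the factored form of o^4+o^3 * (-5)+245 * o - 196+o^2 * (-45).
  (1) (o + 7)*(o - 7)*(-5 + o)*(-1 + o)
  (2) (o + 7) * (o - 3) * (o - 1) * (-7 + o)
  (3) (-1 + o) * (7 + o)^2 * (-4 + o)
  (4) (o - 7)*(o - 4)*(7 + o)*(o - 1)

We need to factor o^4+o^3 * (-5)+245 * o - 196+o^2 * (-45).
The factored form is (o - 7)*(o - 4)*(7 + o)*(o - 1).
4) (o - 7)*(o - 4)*(7 + o)*(o - 1)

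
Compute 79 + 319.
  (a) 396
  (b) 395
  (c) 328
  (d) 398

79 + 319 = 398
d) 398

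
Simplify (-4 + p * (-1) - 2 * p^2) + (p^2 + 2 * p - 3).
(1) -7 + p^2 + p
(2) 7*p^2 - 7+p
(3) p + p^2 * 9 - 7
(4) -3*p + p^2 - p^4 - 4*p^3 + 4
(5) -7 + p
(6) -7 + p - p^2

Adding the polynomials and combining like terms:
(-4 + p*(-1) - 2*p^2) + (p^2 + 2*p - 3)
= -7 + p - p^2
6) -7 + p - p^2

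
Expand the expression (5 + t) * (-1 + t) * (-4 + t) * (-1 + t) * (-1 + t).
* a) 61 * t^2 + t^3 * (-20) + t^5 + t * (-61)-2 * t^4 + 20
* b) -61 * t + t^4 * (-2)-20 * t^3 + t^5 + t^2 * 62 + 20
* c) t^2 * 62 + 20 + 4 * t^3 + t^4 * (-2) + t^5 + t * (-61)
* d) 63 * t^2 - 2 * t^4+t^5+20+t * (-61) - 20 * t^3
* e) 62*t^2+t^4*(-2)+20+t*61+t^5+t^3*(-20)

Expanding (5 + t) * (-1 + t) * (-4 + t) * (-1 + t) * (-1 + t):
= -61 * t + t^4 * (-2)-20 * t^3 + t^5 + t^2 * 62 + 20
b) -61 * t + t^4 * (-2)-20 * t^3 + t^5 + t^2 * 62 + 20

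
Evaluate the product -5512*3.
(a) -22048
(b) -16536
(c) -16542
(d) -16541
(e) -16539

-5512 * 3 = -16536
b) -16536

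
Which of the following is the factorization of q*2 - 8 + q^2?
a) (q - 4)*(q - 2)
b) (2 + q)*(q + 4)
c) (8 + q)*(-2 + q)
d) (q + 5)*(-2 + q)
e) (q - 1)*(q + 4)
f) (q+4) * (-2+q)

We need to factor q*2 - 8 + q^2.
The factored form is (q+4) * (-2+q).
f) (q+4) * (-2+q)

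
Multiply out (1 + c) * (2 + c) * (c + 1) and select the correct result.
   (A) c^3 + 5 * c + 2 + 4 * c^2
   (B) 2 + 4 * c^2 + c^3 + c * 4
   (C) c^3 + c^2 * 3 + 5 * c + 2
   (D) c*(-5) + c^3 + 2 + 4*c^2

Expanding (1 + c) * (2 + c) * (c + 1):
= c^3 + 5 * c + 2 + 4 * c^2
A) c^3 + 5 * c + 2 + 4 * c^2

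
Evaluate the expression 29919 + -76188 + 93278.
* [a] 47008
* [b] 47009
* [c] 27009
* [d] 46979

First: 29919 + -76188 = -46269
Then: -46269 + 93278 = 47009
b) 47009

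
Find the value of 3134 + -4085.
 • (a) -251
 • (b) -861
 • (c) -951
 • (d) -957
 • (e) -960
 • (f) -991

3134 + -4085 = -951
c) -951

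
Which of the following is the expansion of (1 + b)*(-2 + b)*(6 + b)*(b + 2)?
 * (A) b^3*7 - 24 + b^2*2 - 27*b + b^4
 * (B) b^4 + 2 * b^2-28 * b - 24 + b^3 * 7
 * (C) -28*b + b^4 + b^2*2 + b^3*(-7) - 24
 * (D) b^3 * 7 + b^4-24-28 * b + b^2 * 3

Expanding (1 + b)*(-2 + b)*(6 + b)*(b + 2):
= b^4 + 2 * b^2-28 * b - 24 + b^3 * 7
B) b^4 + 2 * b^2-28 * b - 24 + b^3 * 7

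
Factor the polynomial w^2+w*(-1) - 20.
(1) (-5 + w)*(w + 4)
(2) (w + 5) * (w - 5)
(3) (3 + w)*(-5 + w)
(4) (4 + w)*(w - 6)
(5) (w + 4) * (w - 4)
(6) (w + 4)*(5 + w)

We need to factor w^2+w*(-1) - 20.
The factored form is (-5 + w)*(w + 4).
1) (-5 + w)*(w + 4)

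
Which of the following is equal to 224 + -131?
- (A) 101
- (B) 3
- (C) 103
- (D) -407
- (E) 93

224 + -131 = 93
E) 93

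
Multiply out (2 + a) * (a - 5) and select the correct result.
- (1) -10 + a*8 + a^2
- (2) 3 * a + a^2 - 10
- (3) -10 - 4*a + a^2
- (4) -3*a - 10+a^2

Expanding (2 + a) * (a - 5):
= -3*a - 10+a^2
4) -3*a - 10+a^2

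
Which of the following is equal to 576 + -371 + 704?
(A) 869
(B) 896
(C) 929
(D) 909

First: 576 + -371 = 205
Then: 205 + 704 = 909
D) 909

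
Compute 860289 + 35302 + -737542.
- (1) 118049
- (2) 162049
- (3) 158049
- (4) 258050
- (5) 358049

First: 860289 + 35302 = 895591
Then: 895591 + -737542 = 158049
3) 158049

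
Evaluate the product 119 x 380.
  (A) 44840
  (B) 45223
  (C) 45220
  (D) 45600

119 * 380 = 45220
C) 45220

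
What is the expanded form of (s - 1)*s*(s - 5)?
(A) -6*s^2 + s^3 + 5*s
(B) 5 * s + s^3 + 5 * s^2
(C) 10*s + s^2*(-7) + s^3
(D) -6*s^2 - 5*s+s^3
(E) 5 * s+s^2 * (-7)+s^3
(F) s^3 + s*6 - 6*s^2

Expanding (s - 1)*s*(s - 5):
= -6*s^2 + s^3 + 5*s
A) -6*s^2 + s^3 + 5*s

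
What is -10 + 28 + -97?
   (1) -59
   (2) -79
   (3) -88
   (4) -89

First: -10 + 28 = 18
Then: 18 + -97 = -79
2) -79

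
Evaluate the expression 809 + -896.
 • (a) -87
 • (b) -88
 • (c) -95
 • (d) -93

809 + -896 = -87
a) -87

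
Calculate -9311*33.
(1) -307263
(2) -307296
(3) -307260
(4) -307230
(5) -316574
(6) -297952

-9311 * 33 = -307263
1) -307263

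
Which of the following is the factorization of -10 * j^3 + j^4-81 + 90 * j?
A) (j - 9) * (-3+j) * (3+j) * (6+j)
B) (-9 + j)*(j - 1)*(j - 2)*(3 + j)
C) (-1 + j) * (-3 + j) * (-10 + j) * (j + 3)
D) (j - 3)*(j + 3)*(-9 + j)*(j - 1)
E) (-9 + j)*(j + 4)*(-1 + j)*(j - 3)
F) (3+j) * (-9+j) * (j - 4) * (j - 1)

We need to factor -10 * j^3 + j^4-81 + 90 * j.
The factored form is (j - 3)*(j + 3)*(-9 + j)*(j - 1).
D) (j - 3)*(j + 3)*(-9 + j)*(j - 1)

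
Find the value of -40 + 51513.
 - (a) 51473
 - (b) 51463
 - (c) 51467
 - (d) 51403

-40 + 51513 = 51473
a) 51473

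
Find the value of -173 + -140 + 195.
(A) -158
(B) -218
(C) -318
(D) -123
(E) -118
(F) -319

First: -173 + -140 = -313
Then: -313 + 195 = -118
E) -118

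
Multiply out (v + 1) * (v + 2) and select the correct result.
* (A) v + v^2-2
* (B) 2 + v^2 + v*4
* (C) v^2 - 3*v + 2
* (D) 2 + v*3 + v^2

Expanding (v + 1) * (v + 2):
= 2 + v*3 + v^2
D) 2 + v*3 + v^2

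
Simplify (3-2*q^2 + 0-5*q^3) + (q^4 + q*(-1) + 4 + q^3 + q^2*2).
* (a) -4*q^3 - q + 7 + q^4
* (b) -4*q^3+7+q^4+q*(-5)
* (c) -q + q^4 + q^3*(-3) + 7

Adding the polynomials and combining like terms:
(3 - 2*q^2 + 0 - 5*q^3) + (q^4 + q*(-1) + 4 + q^3 + q^2*2)
= -4*q^3 - q + 7 + q^4
a) -4*q^3 - q + 7 + q^4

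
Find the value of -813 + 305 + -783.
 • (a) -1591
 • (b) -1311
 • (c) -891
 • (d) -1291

First: -813 + 305 = -508
Then: -508 + -783 = -1291
d) -1291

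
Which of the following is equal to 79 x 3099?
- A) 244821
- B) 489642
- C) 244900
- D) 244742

79 * 3099 = 244821
A) 244821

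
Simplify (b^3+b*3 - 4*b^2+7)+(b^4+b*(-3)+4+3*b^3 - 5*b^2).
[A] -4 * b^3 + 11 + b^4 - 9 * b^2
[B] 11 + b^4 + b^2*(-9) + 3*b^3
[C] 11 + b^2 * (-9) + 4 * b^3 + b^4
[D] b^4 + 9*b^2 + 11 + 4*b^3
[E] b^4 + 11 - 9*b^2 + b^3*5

Adding the polynomials and combining like terms:
(b^3 + b*3 - 4*b^2 + 7) + (b^4 + b*(-3) + 4 + 3*b^3 - 5*b^2)
= 11 + b^2 * (-9) + 4 * b^3 + b^4
C) 11 + b^2 * (-9) + 4 * b^3 + b^4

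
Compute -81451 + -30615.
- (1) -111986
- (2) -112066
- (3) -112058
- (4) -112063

-81451 + -30615 = -112066
2) -112066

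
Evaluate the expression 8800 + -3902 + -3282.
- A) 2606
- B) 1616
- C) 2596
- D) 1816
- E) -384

First: 8800 + -3902 = 4898
Then: 4898 + -3282 = 1616
B) 1616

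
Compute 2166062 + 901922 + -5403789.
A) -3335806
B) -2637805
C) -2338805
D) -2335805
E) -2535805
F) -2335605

First: 2166062 + 901922 = 3067984
Then: 3067984 + -5403789 = -2335805
D) -2335805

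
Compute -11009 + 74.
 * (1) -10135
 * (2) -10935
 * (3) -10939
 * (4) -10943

-11009 + 74 = -10935
2) -10935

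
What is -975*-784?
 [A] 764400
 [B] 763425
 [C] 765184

-975 * -784 = 764400
A) 764400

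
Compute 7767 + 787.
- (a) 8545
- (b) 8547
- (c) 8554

7767 + 787 = 8554
c) 8554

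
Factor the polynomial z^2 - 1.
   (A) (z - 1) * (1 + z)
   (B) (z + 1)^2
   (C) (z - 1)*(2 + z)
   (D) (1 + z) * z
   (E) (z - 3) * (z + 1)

We need to factor z^2 - 1.
The factored form is (z - 1) * (1 + z).
A) (z - 1) * (1 + z)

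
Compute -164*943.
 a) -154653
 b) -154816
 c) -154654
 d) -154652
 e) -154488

-164 * 943 = -154652
d) -154652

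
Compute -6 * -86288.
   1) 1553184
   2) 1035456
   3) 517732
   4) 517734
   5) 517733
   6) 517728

-6 * -86288 = 517728
6) 517728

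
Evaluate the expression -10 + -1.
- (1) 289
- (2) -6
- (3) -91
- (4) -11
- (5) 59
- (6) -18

-10 + -1 = -11
4) -11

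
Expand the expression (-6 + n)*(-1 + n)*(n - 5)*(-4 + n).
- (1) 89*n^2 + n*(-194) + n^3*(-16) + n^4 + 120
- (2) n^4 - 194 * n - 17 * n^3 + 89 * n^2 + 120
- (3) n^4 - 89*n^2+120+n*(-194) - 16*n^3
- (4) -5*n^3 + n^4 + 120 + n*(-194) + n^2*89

Expanding (-6 + n)*(-1 + n)*(n - 5)*(-4 + n):
= 89*n^2 + n*(-194) + n^3*(-16) + n^4 + 120
1) 89*n^2 + n*(-194) + n^3*(-16) + n^4 + 120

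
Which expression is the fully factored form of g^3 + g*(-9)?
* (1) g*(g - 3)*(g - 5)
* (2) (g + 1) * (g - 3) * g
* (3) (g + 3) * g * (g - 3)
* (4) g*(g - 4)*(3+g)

We need to factor g^3 + g*(-9).
The factored form is (g + 3) * g * (g - 3).
3) (g + 3) * g * (g - 3)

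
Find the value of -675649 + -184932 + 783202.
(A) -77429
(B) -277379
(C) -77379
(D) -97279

First: -675649 + -184932 = -860581
Then: -860581 + 783202 = -77379
C) -77379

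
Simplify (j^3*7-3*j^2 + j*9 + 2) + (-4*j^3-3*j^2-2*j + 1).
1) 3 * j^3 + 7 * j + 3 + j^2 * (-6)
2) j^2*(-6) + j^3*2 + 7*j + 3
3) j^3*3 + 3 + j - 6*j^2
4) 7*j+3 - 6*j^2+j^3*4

Adding the polynomials and combining like terms:
(j^3*7 - 3*j^2 + j*9 + 2) + (-4*j^3 - 3*j^2 - 2*j + 1)
= 3 * j^3 + 7 * j + 3 + j^2 * (-6)
1) 3 * j^3 + 7 * j + 3 + j^2 * (-6)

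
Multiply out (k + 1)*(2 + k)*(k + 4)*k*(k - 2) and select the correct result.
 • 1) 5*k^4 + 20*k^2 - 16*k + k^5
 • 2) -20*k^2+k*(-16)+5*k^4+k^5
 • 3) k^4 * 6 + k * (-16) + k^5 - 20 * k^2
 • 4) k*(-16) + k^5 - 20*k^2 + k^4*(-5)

Expanding (k + 1)*(2 + k)*(k + 4)*k*(k - 2):
= -20*k^2+k*(-16)+5*k^4+k^5
2) -20*k^2+k*(-16)+5*k^4+k^5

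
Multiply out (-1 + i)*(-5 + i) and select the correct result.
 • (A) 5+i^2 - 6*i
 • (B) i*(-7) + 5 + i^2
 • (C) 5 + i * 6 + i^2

Expanding (-1 + i)*(-5 + i):
= 5+i^2 - 6*i
A) 5+i^2 - 6*i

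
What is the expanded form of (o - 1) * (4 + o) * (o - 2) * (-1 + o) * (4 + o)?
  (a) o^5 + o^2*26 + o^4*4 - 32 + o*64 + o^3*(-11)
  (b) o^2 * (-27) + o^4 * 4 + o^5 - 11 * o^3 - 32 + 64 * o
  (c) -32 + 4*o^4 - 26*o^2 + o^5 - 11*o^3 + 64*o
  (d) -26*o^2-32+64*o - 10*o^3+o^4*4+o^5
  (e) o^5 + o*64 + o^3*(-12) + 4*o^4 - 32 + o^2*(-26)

Expanding (o - 1) * (4 + o) * (o - 2) * (-1 + o) * (4 + o):
= -32 + 4*o^4 - 26*o^2 + o^5 - 11*o^3 + 64*o
c) -32 + 4*o^4 - 26*o^2 + o^5 - 11*o^3 + 64*o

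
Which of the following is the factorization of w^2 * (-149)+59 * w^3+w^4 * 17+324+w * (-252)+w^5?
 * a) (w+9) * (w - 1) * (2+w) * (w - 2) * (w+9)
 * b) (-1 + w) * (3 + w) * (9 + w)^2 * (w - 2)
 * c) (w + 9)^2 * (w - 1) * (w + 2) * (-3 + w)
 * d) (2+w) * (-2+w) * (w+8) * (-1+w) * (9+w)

We need to factor w^2 * (-149)+59 * w^3+w^4 * 17+324+w * (-252)+w^5.
The factored form is (w+9) * (w - 1) * (2+w) * (w - 2) * (w+9).
a) (w+9) * (w - 1) * (2+w) * (w - 2) * (w+9)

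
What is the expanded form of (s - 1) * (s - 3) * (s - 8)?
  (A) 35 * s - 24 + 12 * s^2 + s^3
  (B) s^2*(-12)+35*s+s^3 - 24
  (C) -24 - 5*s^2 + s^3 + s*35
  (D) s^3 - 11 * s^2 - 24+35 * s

Expanding (s - 1) * (s - 3) * (s - 8):
= s^2*(-12)+35*s+s^3 - 24
B) s^2*(-12)+35*s+s^3 - 24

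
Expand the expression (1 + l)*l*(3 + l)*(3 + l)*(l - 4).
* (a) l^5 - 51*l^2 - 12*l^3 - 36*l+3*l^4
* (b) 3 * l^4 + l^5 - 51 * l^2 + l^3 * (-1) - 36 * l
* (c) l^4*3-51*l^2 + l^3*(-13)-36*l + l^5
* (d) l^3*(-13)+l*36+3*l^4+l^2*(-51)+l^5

Expanding (1 + l)*l*(3 + l)*(3 + l)*(l - 4):
= l^4*3-51*l^2 + l^3*(-13)-36*l + l^5
c) l^4*3-51*l^2 + l^3*(-13)-36*l + l^5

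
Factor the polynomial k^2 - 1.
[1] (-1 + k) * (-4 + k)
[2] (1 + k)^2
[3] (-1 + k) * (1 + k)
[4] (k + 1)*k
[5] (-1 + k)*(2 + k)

We need to factor k^2 - 1.
The factored form is (-1 + k) * (1 + k).
3) (-1 + k) * (1 + k)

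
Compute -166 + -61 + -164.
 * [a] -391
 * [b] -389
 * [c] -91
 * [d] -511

First: -166 + -61 = -227
Then: -227 + -164 = -391
a) -391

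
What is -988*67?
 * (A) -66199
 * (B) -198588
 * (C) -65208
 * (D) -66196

-988 * 67 = -66196
D) -66196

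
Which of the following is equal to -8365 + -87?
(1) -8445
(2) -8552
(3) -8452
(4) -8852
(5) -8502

-8365 + -87 = -8452
3) -8452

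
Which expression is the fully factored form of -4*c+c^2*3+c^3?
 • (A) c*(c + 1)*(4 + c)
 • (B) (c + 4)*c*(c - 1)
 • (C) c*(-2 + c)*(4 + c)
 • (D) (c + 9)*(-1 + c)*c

We need to factor -4*c+c^2*3+c^3.
The factored form is (c + 4)*c*(c - 1).
B) (c + 4)*c*(c - 1)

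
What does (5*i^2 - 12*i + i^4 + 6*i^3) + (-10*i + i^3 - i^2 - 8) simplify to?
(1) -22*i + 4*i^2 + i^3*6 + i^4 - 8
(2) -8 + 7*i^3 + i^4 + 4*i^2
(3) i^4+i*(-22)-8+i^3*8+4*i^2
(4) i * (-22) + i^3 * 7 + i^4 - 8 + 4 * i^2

Adding the polynomials and combining like terms:
(5*i^2 - 12*i + i^4 + 6*i^3) + (-10*i + i^3 - i^2 - 8)
= i * (-22) + i^3 * 7 + i^4 - 8 + 4 * i^2
4) i * (-22) + i^3 * 7 + i^4 - 8 + 4 * i^2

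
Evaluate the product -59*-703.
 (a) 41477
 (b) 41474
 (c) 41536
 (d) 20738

-59 * -703 = 41477
a) 41477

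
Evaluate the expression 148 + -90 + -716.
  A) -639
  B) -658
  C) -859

First: 148 + -90 = 58
Then: 58 + -716 = -658
B) -658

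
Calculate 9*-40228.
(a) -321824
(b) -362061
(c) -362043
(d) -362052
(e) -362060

9 * -40228 = -362052
d) -362052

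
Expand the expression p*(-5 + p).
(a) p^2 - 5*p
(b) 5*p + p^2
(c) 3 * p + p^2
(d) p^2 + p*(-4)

Expanding p*(-5 + p):
= p^2 - 5*p
a) p^2 - 5*p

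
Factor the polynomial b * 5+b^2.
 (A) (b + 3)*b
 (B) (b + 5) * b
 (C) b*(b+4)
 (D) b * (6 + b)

We need to factor b * 5+b^2.
The factored form is (b + 5) * b.
B) (b + 5) * b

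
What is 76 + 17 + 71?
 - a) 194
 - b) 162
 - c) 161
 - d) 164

First: 76 + 17 = 93
Then: 93 + 71 = 164
d) 164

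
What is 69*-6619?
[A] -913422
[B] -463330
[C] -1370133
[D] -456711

69 * -6619 = -456711
D) -456711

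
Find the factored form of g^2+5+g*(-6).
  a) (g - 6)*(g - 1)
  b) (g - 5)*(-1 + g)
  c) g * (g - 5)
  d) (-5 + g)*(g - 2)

We need to factor g^2+5+g*(-6).
The factored form is (g - 5)*(-1 + g).
b) (g - 5)*(-1 + g)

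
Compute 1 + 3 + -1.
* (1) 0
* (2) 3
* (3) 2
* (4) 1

First: 1 + 3 = 4
Then: 4 + -1 = 3
2) 3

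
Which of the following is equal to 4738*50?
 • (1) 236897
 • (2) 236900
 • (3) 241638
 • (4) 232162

4738 * 50 = 236900
2) 236900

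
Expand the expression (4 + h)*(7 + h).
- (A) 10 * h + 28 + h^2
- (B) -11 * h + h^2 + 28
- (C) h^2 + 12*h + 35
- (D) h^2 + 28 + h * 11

Expanding (4 + h)*(7 + h):
= h^2 + 28 + h * 11
D) h^2 + 28 + h * 11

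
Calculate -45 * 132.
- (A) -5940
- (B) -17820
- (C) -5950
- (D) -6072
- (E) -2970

-45 * 132 = -5940
A) -5940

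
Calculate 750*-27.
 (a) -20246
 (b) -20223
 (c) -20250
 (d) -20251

750 * -27 = -20250
c) -20250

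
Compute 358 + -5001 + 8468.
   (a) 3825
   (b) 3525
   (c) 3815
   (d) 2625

First: 358 + -5001 = -4643
Then: -4643 + 8468 = 3825
a) 3825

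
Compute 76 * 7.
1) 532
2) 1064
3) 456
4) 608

76 * 7 = 532
1) 532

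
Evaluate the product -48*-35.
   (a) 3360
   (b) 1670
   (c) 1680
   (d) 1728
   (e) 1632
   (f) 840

-48 * -35 = 1680
c) 1680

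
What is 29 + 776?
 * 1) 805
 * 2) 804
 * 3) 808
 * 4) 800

29 + 776 = 805
1) 805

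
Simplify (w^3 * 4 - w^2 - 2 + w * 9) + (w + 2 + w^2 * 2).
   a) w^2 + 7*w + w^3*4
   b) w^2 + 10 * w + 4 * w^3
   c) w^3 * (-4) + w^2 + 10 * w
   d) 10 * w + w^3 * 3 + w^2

Adding the polynomials and combining like terms:
(w^3*4 - w^2 - 2 + w*9) + (w + 2 + w^2*2)
= w^2 + 10 * w + 4 * w^3
b) w^2 + 10 * w + 4 * w^3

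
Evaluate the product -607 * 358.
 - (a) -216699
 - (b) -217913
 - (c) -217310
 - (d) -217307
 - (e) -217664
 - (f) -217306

-607 * 358 = -217306
f) -217306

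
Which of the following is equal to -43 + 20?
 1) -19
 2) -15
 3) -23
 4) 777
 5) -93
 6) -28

-43 + 20 = -23
3) -23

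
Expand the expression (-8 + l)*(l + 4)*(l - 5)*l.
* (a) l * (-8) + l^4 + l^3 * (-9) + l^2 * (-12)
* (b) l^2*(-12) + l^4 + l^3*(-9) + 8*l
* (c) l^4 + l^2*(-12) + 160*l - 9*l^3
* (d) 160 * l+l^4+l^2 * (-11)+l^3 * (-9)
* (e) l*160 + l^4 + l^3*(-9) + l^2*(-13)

Expanding (-8 + l)*(l + 4)*(l - 5)*l:
= l^4 + l^2*(-12) + 160*l - 9*l^3
c) l^4 + l^2*(-12) + 160*l - 9*l^3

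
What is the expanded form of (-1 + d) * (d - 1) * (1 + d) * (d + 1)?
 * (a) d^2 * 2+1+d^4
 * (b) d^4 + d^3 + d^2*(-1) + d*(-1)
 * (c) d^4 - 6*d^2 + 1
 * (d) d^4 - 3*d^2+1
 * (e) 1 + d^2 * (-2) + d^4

Expanding (-1 + d) * (d - 1) * (1 + d) * (d + 1):
= 1 + d^2 * (-2) + d^4
e) 1 + d^2 * (-2) + d^4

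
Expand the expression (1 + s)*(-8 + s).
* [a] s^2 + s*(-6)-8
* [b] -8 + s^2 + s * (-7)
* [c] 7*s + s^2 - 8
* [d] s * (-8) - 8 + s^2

Expanding (1 + s)*(-8 + s):
= -8 + s^2 + s * (-7)
b) -8 + s^2 + s * (-7)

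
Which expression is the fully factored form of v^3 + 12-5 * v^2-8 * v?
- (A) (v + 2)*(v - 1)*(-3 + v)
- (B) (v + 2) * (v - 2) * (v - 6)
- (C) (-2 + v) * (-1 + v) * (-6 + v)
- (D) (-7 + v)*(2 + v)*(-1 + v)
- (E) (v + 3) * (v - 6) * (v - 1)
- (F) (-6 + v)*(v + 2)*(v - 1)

We need to factor v^3 + 12-5 * v^2-8 * v.
The factored form is (-6 + v)*(v + 2)*(v - 1).
F) (-6 + v)*(v + 2)*(v - 1)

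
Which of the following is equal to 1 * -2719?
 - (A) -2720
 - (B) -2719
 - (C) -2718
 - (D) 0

1 * -2719 = -2719
B) -2719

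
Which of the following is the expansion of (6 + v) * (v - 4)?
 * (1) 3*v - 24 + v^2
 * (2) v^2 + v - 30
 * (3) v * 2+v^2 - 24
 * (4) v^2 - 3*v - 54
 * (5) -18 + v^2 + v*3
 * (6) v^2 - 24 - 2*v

Expanding (6 + v) * (v - 4):
= v * 2+v^2 - 24
3) v * 2+v^2 - 24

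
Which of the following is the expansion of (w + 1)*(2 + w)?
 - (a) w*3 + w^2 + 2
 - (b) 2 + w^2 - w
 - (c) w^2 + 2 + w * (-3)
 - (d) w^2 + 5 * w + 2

Expanding (w + 1)*(2 + w):
= w*3 + w^2 + 2
a) w*3 + w^2 + 2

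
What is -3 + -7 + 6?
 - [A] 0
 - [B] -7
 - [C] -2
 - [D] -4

First: -3 + -7 = -10
Then: -10 + 6 = -4
D) -4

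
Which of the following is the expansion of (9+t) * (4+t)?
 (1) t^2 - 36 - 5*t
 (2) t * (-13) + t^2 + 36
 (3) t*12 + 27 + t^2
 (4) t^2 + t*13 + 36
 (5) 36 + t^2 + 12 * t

Expanding (9+t) * (4+t):
= t^2 + t*13 + 36
4) t^2 + t*13 + 36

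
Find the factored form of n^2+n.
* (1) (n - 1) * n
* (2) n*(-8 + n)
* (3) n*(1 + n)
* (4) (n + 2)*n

We need to factor n^2+n.
The factored form is n*(1 + n).
3) n*(1 + n)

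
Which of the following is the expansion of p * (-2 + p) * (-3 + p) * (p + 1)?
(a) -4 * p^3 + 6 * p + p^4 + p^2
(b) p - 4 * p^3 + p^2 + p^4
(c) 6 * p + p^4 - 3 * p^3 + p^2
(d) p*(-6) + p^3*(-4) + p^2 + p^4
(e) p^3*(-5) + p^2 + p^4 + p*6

Expanding p * (-2 + p) * (-3 + p) * (p + 1):
= -4 * p^3 + 6 * p + p^4 + p^2
a) -4 * p^3 + 6 * p + p^4 + p^2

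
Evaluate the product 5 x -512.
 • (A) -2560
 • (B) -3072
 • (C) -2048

5 * -512 = -2560
A) -2560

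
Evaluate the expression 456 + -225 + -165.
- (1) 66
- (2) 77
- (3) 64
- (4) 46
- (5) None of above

First: 456 + -225 = 231
Then: 231 + -165 = 66
1) 66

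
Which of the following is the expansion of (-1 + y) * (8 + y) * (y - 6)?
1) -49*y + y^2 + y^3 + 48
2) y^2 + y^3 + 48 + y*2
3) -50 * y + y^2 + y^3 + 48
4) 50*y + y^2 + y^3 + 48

Expanding (-1 + y) * (8 + y) * (y - 6):
= -50 * y + y^2 + y^3 + 48
3) -50 * y + y^2 + y^3 + 48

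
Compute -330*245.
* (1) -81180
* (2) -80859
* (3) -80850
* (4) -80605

-330 * 245 = -80850
3) -80850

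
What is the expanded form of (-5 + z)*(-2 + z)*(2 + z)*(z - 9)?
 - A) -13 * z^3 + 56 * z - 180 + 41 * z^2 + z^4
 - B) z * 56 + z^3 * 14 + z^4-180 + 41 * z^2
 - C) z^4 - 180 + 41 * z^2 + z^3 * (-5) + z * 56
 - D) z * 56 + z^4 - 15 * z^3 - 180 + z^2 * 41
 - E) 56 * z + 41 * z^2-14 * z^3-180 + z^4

Expanding (-5 + z)*(-2 + z)*(2 + z)*(z - 9):
= 56 * z + 41 * z^2-14 * z^3-180 + z^4
E) 56 * z + 41 * z^2-14 * z^3-180 + z^4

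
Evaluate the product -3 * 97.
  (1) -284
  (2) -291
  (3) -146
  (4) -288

-3 * 97 = -291
2) -291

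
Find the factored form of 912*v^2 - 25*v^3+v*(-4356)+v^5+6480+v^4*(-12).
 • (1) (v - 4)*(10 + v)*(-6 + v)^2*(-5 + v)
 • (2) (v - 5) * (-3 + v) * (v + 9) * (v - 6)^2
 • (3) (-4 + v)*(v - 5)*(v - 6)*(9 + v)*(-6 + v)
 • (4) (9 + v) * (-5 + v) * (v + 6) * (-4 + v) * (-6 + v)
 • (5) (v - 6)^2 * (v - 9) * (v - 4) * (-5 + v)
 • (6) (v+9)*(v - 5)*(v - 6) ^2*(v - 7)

We need to factor 912*v^2 - 25*v^3+v*(-4356)+v^5+6480+v^4*(-12).
The factored form is (-4 + v)*(v - 5)*(v - 6)*(9 + v)*(-6 + v).
3) (-4 + v)*(v - 5)*(v - 6)*(9 + v)*(-6 + v)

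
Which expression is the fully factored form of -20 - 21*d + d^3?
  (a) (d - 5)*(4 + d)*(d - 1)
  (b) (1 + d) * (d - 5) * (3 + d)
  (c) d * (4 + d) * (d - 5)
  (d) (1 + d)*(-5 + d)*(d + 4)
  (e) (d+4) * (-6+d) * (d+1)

We need to factor -20 - 21*d + d^3.
The factored form is (1 + d)*(-5 + d)*(d + 4).
d) (1 + d)*(-5 + d)*(d + 4)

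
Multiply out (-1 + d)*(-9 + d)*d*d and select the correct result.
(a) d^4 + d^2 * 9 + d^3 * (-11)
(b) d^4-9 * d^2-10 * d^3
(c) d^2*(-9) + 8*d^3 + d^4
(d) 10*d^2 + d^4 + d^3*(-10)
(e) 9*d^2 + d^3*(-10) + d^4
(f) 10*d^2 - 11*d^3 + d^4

Expanding (-1 + d)*(-9 + d)*d*d:
= 9*d^2 + d^3*(-10) + d^4
e) 9*d^2 + d^3*(-10) + d^4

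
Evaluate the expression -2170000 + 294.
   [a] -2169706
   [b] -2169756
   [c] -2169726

-2170000 + 294 = -2169706
a) -2169706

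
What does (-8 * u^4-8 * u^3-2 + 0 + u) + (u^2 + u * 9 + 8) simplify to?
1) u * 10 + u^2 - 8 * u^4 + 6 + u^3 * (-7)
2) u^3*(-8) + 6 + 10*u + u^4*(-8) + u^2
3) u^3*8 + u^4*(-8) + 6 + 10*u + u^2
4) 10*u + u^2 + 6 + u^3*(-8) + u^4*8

Adding the polynomials and combining like terms:
(-8*u^4 - 8*u^3 - 2 + 0 + u) + (u^2 + u*9 + 8)
= u^3*(-8) + 6 + 10*u + u^4*(-8) + u^2
2) u^3*(-8) + 6 + 10*u + u^4*(-8) + u^2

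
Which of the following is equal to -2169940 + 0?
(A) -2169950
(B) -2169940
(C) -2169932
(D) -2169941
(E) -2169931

-2169940 + 0 = -2169940
B) -2169940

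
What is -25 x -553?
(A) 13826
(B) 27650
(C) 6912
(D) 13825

-25 * -553 = 13825
D) 13825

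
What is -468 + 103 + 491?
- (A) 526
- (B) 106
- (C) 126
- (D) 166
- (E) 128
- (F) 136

First: -468 + 103 = -365
Then: -365 + 491 = 126
C) 126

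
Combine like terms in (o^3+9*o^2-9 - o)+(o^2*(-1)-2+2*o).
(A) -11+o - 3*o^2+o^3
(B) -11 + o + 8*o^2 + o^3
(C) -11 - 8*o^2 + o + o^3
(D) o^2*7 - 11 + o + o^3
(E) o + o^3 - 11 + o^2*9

Adding the polynomials and combining like terms:
(o^3 + 9*o^2 - 9 - o) + (o^2*(-1) - 2 + 2*o)
= -11 + o + 8*o^2 + o^3
B) -11 + o + 8*o^2 + o^3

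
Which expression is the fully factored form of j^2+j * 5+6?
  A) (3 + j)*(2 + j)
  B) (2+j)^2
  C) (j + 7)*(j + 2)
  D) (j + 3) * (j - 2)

We need to factor j^2+j * 5+6.
The factored form is (3 + j)*(2 + j).
A) (3 + j)*(2 + j)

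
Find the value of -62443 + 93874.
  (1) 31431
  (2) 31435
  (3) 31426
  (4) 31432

-62443 + 93874 = 31431
1) 31431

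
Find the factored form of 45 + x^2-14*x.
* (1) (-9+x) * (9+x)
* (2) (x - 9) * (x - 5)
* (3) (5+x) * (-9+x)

We need to factor 45 + x^2-14*x.
The factored form is (x - 9) * (x - 5).
2) (x - 9) * (x - 5)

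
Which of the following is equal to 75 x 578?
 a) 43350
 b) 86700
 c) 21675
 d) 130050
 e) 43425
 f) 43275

75 * 578 = 43350
a) 43350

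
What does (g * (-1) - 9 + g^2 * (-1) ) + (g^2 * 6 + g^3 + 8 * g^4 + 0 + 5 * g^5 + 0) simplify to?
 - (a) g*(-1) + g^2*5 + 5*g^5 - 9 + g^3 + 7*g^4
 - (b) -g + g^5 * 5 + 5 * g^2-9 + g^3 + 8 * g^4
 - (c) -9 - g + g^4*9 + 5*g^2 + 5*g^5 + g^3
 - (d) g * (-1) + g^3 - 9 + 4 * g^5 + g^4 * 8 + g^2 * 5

Adding the polynomials and combining like terms:
(g*(-1) - 9 + g^2*(-1)) + (g^2*6 + g^3 + 8*g^4 + 0 + 5*g^5 + 0)
= -g + g^5 * 5 + 5 * g^2-9 + g^3 + 8 * g^4
b) -g + g^5 * 5 + 5 * g^2-9 + g^3 + 8 * g^4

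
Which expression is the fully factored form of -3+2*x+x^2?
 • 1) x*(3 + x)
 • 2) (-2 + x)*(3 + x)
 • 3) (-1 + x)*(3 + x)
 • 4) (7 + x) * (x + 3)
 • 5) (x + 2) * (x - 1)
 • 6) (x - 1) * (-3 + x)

We need to factor -3+2*x+x^2.
The factored form is (-1 + x)*(3 + x).
3) (-1 + x)*(3 + x)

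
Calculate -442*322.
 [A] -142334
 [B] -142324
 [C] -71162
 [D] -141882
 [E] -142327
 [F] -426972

-442 * 322 = -142324
B) -142324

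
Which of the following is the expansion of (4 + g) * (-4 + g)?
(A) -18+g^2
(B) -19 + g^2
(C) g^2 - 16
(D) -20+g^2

Expanding (4 + g) * (-4 + g):
= g^2 - 16
C) g^2 - 16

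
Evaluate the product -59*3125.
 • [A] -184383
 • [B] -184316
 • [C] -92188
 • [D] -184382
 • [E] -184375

-59 * 3125 = -184375
E) -184375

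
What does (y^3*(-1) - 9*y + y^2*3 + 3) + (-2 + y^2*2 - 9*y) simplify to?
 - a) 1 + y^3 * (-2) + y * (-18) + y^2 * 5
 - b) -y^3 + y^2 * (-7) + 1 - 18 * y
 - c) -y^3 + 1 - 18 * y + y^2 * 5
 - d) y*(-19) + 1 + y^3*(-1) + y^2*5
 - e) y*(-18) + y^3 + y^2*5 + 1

Adding the polynomials and combining like terms:
(y^3*(-1) - 9*y + y^2*3 + 3) + (-2 + y^2*2 - 9*y)
= -y^3 + 1 - 18 * y + y^2 * 5
c) -y^3 + 1 - 18 * y + y^2 * 5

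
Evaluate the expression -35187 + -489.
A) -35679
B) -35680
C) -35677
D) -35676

-35187 + -489 = -35676
D) -35676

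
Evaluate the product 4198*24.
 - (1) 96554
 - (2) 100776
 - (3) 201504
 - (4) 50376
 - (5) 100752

4198 * 24 = 100752
5) 100752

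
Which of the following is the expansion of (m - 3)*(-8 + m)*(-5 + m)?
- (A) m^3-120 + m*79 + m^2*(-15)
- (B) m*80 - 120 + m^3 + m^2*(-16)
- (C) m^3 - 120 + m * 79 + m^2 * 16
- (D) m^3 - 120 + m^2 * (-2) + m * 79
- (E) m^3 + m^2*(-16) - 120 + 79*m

Expanding (m - 3)*(-8 + m)*(-5 + m):
= m^3 + m^2*(-16) - 120 + 79*m
E) m^3 + m^2*(-16) - 120 + 79*m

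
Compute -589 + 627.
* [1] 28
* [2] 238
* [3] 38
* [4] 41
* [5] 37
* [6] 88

-589 + 627 = 38
3) 38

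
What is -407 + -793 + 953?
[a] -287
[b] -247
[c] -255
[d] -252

First: -407 + -793 = -1200
Then: -1200 + 953 = -247
b) -247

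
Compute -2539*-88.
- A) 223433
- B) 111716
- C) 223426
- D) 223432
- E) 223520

-2539 * -88 = 223432
D) 223432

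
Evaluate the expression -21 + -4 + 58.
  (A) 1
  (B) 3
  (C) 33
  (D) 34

First: -21 + -4 = -25
Then: -25 + 58 = 33
C) 33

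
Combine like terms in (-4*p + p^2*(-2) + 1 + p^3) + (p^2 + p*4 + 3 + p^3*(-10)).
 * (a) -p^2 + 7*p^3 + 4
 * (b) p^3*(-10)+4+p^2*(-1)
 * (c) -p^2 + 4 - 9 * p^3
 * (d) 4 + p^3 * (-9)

Adding the polynomials and combining like terms:
(-4*p + p^2*(-2) + 1 + p^3) + (p^2 + p*4 + 3 + p^3*(-10))
= -p^2 + 4 - 9 * p^3
c) -p^2 + 4 - 9 * p^3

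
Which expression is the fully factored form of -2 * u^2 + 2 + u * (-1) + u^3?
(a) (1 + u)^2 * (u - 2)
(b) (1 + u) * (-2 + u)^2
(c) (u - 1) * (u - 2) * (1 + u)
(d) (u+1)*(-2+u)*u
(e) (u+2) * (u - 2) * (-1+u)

We need to factor -2 * u^2 + 2 + u * (-1) + u^3.
The factored form is (u - 1) * (u - 2) * (1 + u).
c) (u - 1) * (u - 2) * (1 + u)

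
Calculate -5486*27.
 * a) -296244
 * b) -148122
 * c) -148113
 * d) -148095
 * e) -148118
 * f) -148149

-5486 * 27 = -148122
b) -148122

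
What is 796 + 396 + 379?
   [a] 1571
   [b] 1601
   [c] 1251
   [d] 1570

First: 796 + 396 = 1192
Then: 1192 + 379 = 1571
a) 1571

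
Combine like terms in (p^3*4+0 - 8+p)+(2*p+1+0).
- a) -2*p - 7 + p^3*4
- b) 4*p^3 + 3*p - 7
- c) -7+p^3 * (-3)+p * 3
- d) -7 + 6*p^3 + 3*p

Adding the polynomials and combining like terms:
(p^3*4 + 0 - 8 + p) + (2*p + 1 + 0)
= 4*p^3 + 3*p - 7
b) 4*p^3 + 3*p - 7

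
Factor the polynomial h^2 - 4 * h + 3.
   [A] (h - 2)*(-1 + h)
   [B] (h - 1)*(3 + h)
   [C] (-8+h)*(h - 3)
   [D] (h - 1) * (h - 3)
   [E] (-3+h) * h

We need to factor h^2 - 4 * h + 3.
The factored form is (h - 1) * (h - 3).
D) (h - 1) * (h - 3)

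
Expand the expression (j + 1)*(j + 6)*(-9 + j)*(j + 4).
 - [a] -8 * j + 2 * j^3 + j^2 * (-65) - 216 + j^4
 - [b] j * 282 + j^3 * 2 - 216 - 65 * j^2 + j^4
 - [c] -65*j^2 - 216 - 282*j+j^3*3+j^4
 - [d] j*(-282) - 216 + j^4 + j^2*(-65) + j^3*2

Expanding (j + 1)*(j + 6)*(-9 + j)*(j + 4):
= j*(-282) - 216 + j^4 + j^2*(-65) + j^3*2
d) j*(-282) - 216 + j^4 + j^2*(-65) + j^3*2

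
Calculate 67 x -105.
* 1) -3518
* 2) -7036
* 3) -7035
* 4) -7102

67 * -105 = -7035
3) -7035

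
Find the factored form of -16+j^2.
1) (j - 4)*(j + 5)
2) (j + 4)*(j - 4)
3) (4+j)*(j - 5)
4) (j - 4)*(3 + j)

We need to factor -16+j^2.
The factored form is (j + 4)*(j - 4).
2) (j + 4)*(j - 4)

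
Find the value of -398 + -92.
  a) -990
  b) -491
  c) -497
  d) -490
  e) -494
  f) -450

-398 + -92 = -490
d) -490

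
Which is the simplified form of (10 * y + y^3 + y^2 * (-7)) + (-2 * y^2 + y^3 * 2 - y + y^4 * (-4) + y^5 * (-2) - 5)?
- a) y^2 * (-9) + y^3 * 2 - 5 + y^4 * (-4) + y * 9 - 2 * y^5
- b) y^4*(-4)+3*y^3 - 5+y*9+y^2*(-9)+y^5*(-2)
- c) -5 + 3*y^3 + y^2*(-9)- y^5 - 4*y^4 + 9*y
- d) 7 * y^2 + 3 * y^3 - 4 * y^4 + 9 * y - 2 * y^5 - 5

Adding the polynomials and combining like terms:
(10*y + y^3 + y^2*(-7)) + (-2*y^2 + y^3*2 - y + y^4*(-4) + y^5*(-2) - 5)
= y^4*(-4)+3*y^3 - 5+y*9+y^2*(-9)+y^5*(-2)
b) y^4*(-4)+3*y^3 - 5+y*9+y^2*(-9)+y^5*(-2)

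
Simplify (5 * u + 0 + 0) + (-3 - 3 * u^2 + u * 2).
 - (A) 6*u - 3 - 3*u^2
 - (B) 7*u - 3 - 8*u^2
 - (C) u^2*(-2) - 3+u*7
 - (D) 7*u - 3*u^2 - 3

Adding the polynomials and combining like terms:
(5*u + 0 + 0) + (-3 - 3*u^2 + u*2)
= 7*u - 3*u^2 - 3
D) 7*u - 3*u^2 - 3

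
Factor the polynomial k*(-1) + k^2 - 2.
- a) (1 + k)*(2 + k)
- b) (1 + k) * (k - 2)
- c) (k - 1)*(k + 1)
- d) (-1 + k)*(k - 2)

We need to factor k*(-1) + k^2 - 2.
The factored form is (1 + k) * (k - 2).
b) (1 + k) * (k - 2)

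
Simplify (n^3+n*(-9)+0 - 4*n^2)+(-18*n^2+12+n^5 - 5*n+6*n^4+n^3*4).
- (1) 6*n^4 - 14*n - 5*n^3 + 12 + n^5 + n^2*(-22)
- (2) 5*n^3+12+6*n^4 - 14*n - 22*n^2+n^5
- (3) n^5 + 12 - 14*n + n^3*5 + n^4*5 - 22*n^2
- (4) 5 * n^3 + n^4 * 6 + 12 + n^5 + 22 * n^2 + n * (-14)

Adding the polynomials and combining like terms:
(n^3 + n*(-9) + 0 - 4*n^2) + (-18*n^2 + 12 + n^5 - 5*n + 6*n^4 + n^3*4)
= 5*n^3+12+6*n^4 - 14*n - 22*n^2+n^5
2) 5*n^3+12+6*n^4 - 14*n - 22*n^2+n^5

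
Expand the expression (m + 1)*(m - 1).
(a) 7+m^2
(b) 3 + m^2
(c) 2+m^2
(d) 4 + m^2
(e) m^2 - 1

Expanding (m + 1)*(m - 1):
= m^2 - 1
e) m^2 - 1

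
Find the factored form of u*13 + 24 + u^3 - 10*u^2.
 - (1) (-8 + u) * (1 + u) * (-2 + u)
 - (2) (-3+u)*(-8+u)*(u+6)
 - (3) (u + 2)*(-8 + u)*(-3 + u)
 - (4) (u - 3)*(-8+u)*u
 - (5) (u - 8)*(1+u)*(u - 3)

We need to factor u*13 + 24 + u^3 - 10*u^2.
The factored form is (u - 8)*(1+u)*(u - 3).
5) (u - 8)*(1+u)*(u - 3)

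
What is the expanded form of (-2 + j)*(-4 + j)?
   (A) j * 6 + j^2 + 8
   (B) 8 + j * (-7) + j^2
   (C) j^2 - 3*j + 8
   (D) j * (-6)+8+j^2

Expanding (-2 + j)*(-4 + j):
= j * (-6)+8+j^2
D) j * (-6)+8+j^2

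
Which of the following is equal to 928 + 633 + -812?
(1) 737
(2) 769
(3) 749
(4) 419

First: 928 + 633 = 1561
Then: 1561 + -812 = 749
3) 749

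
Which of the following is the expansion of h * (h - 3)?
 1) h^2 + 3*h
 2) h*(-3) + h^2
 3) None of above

Expanding h * (h - 3):
= h*(-3) + h^2
2) h*(-3) + h^2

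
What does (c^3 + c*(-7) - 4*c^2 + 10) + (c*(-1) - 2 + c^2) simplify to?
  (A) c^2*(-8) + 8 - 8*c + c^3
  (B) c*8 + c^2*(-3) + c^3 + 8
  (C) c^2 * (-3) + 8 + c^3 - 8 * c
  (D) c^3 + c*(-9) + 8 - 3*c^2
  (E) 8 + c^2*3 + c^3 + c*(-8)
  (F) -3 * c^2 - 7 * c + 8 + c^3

Adding the polynomials and combining like terms:
(c^3 + c*(-7) - 4*c^2 + 10) + (c*(-1) - 2 + c^2)
= c^2 * (-3) + 8 + c^3 - 8 * c
C) c^2 * (-3) + 8 + c^3 - 8 * c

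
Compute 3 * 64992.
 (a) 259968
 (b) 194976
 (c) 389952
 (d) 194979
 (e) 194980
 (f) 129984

3 * 64992 = 194976
b) 194976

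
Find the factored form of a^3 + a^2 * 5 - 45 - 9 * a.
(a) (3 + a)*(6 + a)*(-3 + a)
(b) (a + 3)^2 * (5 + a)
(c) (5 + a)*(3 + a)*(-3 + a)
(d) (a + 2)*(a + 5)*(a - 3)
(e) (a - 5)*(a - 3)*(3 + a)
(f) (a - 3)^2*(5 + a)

We need to factor a^3 + a^2 * 5 - 45 - 9 * a.
The factored form is (5 + a)*(3 + a)*(-3 + a).
c) (5 + a)*(3 + a)*(-3 + a)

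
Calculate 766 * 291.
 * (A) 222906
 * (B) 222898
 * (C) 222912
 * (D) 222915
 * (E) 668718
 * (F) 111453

766 * 291 = 222906
A) 222906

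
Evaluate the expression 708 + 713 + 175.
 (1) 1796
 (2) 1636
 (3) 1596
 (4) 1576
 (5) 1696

First: 708 + 713 = 1421
Then: 1421 + 175 = 1596
3) 1596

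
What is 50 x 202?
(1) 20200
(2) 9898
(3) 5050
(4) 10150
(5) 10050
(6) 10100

50 * 202 = 10100
6) 10100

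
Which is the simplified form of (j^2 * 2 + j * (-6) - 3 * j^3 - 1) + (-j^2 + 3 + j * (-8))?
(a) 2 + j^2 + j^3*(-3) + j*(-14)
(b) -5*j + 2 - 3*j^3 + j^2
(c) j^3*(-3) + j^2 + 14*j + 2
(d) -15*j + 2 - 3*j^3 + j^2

Adding the polynomials and combining like terms:
(j^2*2 + j*(-6) - 3*j^3 - 1) + (-j^2 + 3 + j*(-8))
= 2 + j^2 + j^3*(-3) + j*(-14)
a) 2 + j^2 + j^3*(-3) + j*(-14)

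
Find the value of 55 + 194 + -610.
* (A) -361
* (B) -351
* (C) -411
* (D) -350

First: 55 + 194 = 249
Then: 249 + -610 = -361
A) -361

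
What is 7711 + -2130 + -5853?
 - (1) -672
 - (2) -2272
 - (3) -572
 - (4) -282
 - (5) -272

First: 7711 + -2130 = 5581
Then: 5581 + -5853 = -272
5) -272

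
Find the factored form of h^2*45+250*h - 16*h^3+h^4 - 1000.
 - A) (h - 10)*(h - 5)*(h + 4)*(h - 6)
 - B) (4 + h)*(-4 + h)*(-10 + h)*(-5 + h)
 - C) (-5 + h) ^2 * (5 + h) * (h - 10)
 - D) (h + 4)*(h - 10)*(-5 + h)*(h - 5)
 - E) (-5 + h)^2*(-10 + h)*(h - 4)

We need to factor h^2*45+250*h - 16*h^3+h^4 - 1000.
The factored form is (h + 4)*(h - 10)*(-5 + h)*(h - 5).
D) (h + 4)*(h - 10)*(-5 + h)*(h - 5)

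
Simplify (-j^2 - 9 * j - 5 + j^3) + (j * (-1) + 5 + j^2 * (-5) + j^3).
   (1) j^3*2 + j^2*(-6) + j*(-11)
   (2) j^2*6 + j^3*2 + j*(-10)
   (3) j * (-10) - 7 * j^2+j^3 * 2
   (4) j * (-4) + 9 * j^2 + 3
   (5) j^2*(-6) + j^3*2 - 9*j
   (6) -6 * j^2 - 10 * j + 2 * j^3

Adding the polynomials and combining like terms:
(-j^2 - 9*j - 5 + j^3) + (j*(-1) + 5 + j^2*(-5) + j^3)
= -6 * j^2 - 10 * j + 2 * j^3
6) -6 * j^2 - 10 * j + 2 * j^3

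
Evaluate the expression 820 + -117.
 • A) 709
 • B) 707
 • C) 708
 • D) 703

820 + -117 = 703
D) 703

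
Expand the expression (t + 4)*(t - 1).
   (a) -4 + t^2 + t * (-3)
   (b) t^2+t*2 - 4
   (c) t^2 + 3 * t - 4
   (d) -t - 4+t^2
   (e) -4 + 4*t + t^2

Expanding (t + 4)*(t - 1):
= t^2 + 3 * t - 4
c) t^2 + 3 * t - 4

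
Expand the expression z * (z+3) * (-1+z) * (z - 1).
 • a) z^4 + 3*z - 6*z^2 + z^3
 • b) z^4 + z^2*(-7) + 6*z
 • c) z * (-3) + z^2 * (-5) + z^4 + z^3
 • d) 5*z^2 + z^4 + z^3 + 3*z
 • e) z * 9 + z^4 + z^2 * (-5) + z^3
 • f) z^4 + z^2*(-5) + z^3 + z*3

Expanding z * (z+3) * (-1+z) * (z - 1):
= z^4 + z^2*(-5) + z^3 + z*3
f) z^4 + z^2*(-5) + z^3 + z*3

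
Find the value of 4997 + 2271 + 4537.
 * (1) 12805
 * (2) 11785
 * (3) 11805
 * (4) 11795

First: 4997 + 2271 = 7268
Then: 7268 + 4537 = 11805
3) 11805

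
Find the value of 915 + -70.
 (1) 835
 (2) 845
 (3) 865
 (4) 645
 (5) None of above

915 + -70 = 845
2) 845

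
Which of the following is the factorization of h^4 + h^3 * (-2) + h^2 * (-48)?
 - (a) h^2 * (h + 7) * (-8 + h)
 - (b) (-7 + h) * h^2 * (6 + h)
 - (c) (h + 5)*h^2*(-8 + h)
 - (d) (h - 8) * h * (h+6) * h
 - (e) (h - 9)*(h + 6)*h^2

We need to factor h^4 + h^3 * (-2) + h^2 * (-48).
The factored form is (h - 8) * h * (h+6) * h.
d) (h - 8) * h * (h+6) * h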